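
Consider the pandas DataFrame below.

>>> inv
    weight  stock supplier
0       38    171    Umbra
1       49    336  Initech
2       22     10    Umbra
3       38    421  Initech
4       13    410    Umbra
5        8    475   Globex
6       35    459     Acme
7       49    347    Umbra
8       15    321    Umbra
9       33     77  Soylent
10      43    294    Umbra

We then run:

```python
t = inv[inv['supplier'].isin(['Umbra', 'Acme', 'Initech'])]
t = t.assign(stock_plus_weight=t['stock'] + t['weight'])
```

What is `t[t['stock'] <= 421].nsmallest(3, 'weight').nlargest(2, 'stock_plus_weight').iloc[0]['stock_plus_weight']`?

filter rows where supplier in ['Umbra', 'Acme', 'Initech']:
    weight  stock supplier
0       38    171    Umbra
1       49    336  Initech
2       22     10    Umbra
3       38    421  Initech
4       13    410    Umbra
6       35    459     Acme
7       49    347    Umbra
8       15    321    Umbra
10      43    294    Umbra
add column stock_plus_weight = t['stock'] + t['weight']:
    weight  stock supplier  stock_plus_weight
0       38    171    Umbra                209
1       49    336  Initech                385
2       22     10    Umbra                 32
3       38    421  Initech                459
4       13    410    Umbra                423
6       35    459     Acme                494
7       49    347    Umbra                396
8       15    321    Umbra                336
10      43    294    Umbra                337
filter rows where stock <= 421:
    weight  stock supplier  stock_plus_weight
0       38    171    Umbra                209
1       49    336  Initech                385
2       22     10    Umbra                 32
3       38    421  Initech                459
4       13    410    Umbra                423
7       49    347    Umbra                396
8       15    321    Umbra                336
10      43    294    Umbra                337
take 3 rows with smallest weight:
   weight  stock supplier  stock_plus_weight
4      13    410    Umbra                423
8      15    321    Umbra                336
2      22     10    Umbra                 32
take 2 rows with largest stock_plus_weight:
   weight  stock supplier  stock_plus_weight
4      13    410    Umbra                423
8      15    321    Umbra                336
Reading off the value at position 0, column 'stock_plus_weight', we get 423.

423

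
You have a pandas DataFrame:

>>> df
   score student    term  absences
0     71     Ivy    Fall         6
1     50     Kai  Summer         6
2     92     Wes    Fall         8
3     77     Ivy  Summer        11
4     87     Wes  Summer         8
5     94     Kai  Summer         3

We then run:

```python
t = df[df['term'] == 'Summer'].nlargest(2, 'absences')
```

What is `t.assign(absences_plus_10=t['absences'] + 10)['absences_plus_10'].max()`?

filter rows where term == 'Summer':
   score student    term  absences
1     50     Kai  Summer         6
3     77     Ivy  Summer        11
4     87     Wes  Summer         8
5     94     Kai  Summer         3
take 2 rows with largest absences:
   score student    term  absences
3     77     Ivy  Summer        11
4     87     Wes  Summer         8
add column absences_plus_10 = t['absences'] + 10:
   score student    term  absences  absences_plus_10
3     77     Ivy  Summer        11                21
4     87     Wes  Summer         8                18
Taking the max of column 'absences_plus_10' gives 21.

21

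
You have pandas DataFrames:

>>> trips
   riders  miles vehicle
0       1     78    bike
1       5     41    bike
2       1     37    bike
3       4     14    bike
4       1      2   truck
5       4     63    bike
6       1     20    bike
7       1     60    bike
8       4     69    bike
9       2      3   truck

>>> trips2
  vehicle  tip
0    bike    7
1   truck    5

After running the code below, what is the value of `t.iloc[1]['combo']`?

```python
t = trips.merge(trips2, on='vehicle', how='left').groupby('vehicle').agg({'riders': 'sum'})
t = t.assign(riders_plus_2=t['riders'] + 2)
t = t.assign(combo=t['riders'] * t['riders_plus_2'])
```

merge on 'vehicle' (how='left') → 10 rows:
   riders  miles vehicle  tip
0       1     78    bike    7
1       5     41    bike    7
2       1     37    bike    7
3       4     14    bike    7
4       1      2   truck    5
5       4     63    bike    7
6       1     20    bike    7
7       1     60    bike    7
8       4     69    bike    7
9       2      3   truck    5
group by vehicle, sum of riders:
         riders
vehicle        
bike         21
truck         3
add column riders_plus_2 = t['riders'] + 2:
         riders  riders_plus_2
vehicle                       
bike         21             23
truck         3              5
add column combo = t['riders'] * t['riders_plus_2']:
         riders  riders_plus_2  combo
vehicle                              
bike         21             23    483
truck         3              5     15

15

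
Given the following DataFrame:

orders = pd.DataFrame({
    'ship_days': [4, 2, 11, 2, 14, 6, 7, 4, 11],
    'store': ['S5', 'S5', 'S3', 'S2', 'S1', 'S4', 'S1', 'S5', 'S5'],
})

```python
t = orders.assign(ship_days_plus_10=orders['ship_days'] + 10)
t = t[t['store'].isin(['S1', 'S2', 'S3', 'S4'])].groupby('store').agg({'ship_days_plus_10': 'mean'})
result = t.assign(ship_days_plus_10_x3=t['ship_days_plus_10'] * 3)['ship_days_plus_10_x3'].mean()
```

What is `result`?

52.125

add column ship_days_plus_10 = orders['ship_days'] + 10:
   ship_days store  ship_days_plus_10
0          4    S5                 14
1          2    S5                 12
2         11    S3                 21
3          2    S2                 12
4         14    S1                 24
5          6    S4                 16
6          7    S1                 17
7          4    S5                 14
8         11    S5                 21
filter rows where store in ['S1', 'S2', 'S3', 'S4']:
   ship_days store  ship_days_plus_10
2         11    S3                 21
3          2    S2                 12
4         14    S1                 24
5          6    S4                 16
6          7    S1                 17
group by store, mean of ship_days_plus_10:
       ship_days_plus_10
store                   
S1                  20.5
S2                  12.0
S3                  21.0
S4                  16.0
add column ship_days_plus_10_x3 = t['ship_days_plus_10'] * 3:
       ship_days_plus_10  ship_days_plus_10_x3
store                                         
S1                  20.5                  61.5
S2                  12.0                  36.0
S3                  21.0                  63.0
S4                  16.0                  48.0
The mean of column 'ship_days_plus_10_x3' is 52.125.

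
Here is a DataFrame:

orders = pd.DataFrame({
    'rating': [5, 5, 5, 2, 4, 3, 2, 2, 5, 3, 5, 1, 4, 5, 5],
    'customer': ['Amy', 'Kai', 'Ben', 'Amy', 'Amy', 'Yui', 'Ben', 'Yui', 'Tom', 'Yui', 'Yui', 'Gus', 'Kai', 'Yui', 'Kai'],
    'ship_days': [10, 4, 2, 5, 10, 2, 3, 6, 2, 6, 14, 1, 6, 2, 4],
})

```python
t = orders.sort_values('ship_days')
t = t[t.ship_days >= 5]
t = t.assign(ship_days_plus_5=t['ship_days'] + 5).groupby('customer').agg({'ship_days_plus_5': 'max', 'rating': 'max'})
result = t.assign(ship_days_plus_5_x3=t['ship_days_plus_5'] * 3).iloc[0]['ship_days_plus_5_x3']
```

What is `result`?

sort by ship_days:
    rating customer  ship_days
11       1      Gus          1
2        5      Ben          2
5        3      Yui          2
8        5      Tom          2
13       5      Yui          2
6        2      Ben          3
1        5      Kai          4
14       5      Kai          4
3        2      Amy          5
7        2      Yui          6
9        3      Yui          6
12       4      Kai          6
0        5      Amy         10
4        4      Amy         10
10       5      Yui         14
filter rows where ship_days >= 5:
    rating customer  ship_days
3        2      Amy          5
7        2      Yui          6
9        3      Yui          6
12       4      Kai          6
0        5      Amy         10
4        4      Amy         10
10       5      Yui         14
add column ship_days_plus_5 = t['ship_days'] + 5:
    rating customer  ship_days  ship_days_plus_5
3        2      Amy          5                10
7        2      Yui          6                11
9        3      Yui          6                11
12       4      Kai          6                11
0        5      Amy         10                15
4        4      Amy         10                15
10       5      Yui         14                19
group by customer: max(ship_days_plus_5), max(rating):
          ship_days_plus_5  rating
customer                          
Amy                     15       5
Kai                     11       4
Yui                     19       5
add column ship_days_plus_5_x3 = t['ship_days_plus_5'] * 3:
          ship_days_plus_5  rating  ship_days_plus_5_x3
customer                                               
Amy                     15       5                   45
Kai                     11       4                   33
Yui                     19       5                   57
Hence 45.

45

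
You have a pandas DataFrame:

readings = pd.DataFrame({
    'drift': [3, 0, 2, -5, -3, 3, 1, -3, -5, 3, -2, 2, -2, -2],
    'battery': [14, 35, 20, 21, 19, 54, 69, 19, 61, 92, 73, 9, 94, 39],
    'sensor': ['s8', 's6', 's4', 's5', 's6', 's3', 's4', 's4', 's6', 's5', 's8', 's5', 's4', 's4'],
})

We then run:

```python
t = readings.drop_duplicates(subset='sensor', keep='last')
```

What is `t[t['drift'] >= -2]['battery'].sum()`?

175

drop duplicate sensor (keep=last):
    drift  battery sensor
5       3       54     s3
8      -5       61     s6
10     -2       73     s8
11      2        9     s5
13     -2       39     s4
filter rows where drift >= -2:
    drift  battery sensor
5       3       54     s3
10     -2       73     s8
11      2        9     s5
13     -2       39     s4
Hence 175.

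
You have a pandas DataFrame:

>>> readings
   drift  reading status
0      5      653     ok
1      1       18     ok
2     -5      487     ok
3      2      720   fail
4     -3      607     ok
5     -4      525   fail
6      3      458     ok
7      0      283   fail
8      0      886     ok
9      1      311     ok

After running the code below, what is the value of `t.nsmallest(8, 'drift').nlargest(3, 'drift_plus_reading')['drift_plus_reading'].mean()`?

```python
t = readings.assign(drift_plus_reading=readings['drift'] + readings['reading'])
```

737.333333333

add column drift_plus_reading = readings['drift'] + readings['reading']:
   drift  reading status  drift_plus_reading
0      5      653     ok                 658
1      1       18     ok                  19
2     -5      487     ok                 482
3      2      720   fail                 722
4     -3      607     ok                 604
5     -4      525   fail                 521
6      3      458     ok                 461
7      0      283   fail                 283
8      0      886     ok                 886
9      1      311     ok                 312
take 8 rows with smallest drift:
   drift  reading status  drift_plus_reading
2     -5      487     ok                 482
5     -4      525   fail                 521
4     -3      607     ok                 604
7      0      283   fail                 283
8      0      886     ok                 886
1      1       18     ok                  19
9      1      311     ok                 312
3      2      720   fail                 722
take 3 rows with largest drift_plus_reading:
   drift  reading status  drift_plus_reading
8      0      886     ok                 886
3      2      720   fail                 722
4     -3      607     ok                 604
Taking the mean of column 'drift_plus_reading' gives 737.333333333.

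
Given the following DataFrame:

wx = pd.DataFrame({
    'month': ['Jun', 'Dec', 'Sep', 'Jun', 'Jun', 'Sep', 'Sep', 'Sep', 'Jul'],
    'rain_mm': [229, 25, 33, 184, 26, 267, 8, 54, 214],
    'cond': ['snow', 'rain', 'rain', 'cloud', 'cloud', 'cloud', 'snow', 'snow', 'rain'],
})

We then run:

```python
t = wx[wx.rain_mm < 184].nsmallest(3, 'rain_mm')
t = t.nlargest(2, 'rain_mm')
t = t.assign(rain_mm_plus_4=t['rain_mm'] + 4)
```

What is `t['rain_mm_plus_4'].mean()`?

filter rows where rain_mm < 184:
  month  rain_mm   cond
1   Dec       25   rain
2   Sep       33   rain
4   Jun       26  cloud
6   Sep        8   snow
7   Sep       54   snow
take 3 rows with smallest rain_mm:
  month  rain_mm   cond
6   Sep        8   snow
1   Dec       25   rain
4   Jun       26  cloud
take 2 rows with largest rain_mm:
  month  rain_mm   cond
4   Jun       26  cloud
1   Dec       25   rain
add column rain_mm_plus_4 = t['rain_mm'] + 4:
  month  rain_mm   cond  rain_mm_plus_4
4   Jun       26  cloud              30
1   Dec       25   rain              29

29.5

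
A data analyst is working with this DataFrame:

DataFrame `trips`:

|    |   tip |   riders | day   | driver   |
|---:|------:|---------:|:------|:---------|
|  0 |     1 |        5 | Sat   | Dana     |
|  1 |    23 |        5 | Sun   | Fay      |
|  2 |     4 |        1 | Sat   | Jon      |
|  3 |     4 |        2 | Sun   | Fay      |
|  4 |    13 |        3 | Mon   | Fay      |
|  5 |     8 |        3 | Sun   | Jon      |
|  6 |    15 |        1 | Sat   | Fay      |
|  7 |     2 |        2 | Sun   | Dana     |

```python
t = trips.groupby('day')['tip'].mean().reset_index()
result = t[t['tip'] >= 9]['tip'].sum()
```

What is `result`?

22.25

group by day, mean of tip:
day
Mon    13.000000
Sat     6.666667
Sun     9.250000
Name: tip, dtype: float64
reset_index():
   day        tip
0  Mon  13.000000
1  Sat   6.666667
2  Sun   9.250000
filter rows where tip >= 9:
   day    tip
0  Mon  13.00
2  Sun   9.25
Reading off the sum of column 'tip', we get 22.25.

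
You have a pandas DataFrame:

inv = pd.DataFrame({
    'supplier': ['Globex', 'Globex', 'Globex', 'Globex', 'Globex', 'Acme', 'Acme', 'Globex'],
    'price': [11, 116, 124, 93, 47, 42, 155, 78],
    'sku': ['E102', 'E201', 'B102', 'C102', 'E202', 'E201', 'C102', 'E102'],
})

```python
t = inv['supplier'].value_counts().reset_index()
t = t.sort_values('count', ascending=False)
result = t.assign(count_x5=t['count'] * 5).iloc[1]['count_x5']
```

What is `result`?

value_counts of supplier:
supplier
Globex    6
Acme      2
Name: count, dtype: int64
reset_index():
  supplier  count
0   Globex      6
1     Acme      2
sort by count descending:
  supplier  count
0   Globex      6
1     Acme      2
add column count_x5 = t['count'] * 5:
  supplier  count  count_x5
0   Globex      6        30
1     Acme      2        10
Reading off the value at position 1, column 'count_x5', we get 10.

10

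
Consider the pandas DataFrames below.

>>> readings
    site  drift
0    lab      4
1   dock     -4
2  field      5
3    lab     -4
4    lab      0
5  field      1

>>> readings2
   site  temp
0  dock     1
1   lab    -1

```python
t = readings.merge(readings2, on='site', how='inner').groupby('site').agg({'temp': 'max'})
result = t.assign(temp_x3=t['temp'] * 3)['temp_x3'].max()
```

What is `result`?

3

merge on 'site' (how='inner') → 4 rows:
   site  drift  temp
0   lab      4    -1
1  dock     -4     1
2   lab     -4    -1
3   lab      0    -1
group by site, max of temp:
      temp
site      
dock     1
lab     -1
add column temp_x3 = t['temp'] * 3:
      temp  temp_x3
site               
dock     1        3
lab     -1       -3
Finally, max of column 'temp_x3' = 3.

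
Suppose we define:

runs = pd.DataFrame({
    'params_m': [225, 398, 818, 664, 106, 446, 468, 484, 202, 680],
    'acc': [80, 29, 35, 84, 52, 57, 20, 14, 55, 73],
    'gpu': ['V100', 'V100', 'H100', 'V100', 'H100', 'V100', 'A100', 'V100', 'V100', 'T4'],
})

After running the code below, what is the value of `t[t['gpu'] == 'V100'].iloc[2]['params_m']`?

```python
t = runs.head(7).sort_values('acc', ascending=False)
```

take first 7 rows:
   params_m  acc   gpu
0       225   80  V100
1       398   29  V100
2       818   35  H100
3       664   84  V100
4       106   52  H100
5       446   57  V100
6       468   20  A100
sort by acc descending:
   params_m  acc   gpu
3       664   84  V100
0       225   80  V100
5       446   57  V100
4       106   52  H100
2       818   35  H100
1       398   29  V100
6       468   20  A100
filter rows where gpu == 'V100':
   params_m  acc   gpu
3       664   84  V100
0       225   80  V100
5       446   57  V100
1       398   29  V100
Hence 446.

446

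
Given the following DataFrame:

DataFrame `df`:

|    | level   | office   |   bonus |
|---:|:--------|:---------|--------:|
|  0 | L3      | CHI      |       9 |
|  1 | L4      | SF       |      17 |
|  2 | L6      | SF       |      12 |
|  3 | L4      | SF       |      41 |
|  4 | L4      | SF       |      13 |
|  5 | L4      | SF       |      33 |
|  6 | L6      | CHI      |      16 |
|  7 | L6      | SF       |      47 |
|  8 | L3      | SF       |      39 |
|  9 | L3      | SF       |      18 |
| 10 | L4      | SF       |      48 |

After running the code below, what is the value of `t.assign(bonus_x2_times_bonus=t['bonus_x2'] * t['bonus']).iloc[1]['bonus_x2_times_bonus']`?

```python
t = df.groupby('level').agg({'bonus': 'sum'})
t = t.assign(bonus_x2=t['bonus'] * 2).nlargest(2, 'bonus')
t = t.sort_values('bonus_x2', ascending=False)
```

11250

group by level, sum of bonus:
       bonus
level       
L3        66
L4       152
L6        75
add column bonus_x2 = t['bonus'] * 2:
       bonus  bonus_x2
level                 
L3        66       132
L4       152       304
L6        75       150
take 2 rows with largest bonus:
       bonus  bonus_x2
level                 
L4       152       304
L6        75       150
sort by bonus_x2 descending:
       bonus  bonus_x2
level                 
L4       152       304
L6        75       150
add column bonus_x2_times_bonus = t['bonus_x2'] * t['bonus']:
       bonus  bonus_x2  bonus_x2_times_bonus
level                                       
L4       152       304                 46208
L6        75       150                 11250
The value at position 1, column 'bonus_x2_times_bonus' is 11250.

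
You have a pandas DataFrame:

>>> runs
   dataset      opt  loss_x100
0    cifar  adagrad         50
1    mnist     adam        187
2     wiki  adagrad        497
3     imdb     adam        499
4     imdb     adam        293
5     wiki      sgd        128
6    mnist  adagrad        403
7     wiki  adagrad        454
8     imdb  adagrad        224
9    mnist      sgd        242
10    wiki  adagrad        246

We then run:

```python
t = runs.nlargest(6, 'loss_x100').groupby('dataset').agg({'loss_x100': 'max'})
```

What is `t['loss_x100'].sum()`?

take 6 rows with largest loss_x100:
   dataset      opt  loss_x100
3     imdb     adam        499
2     wiki  adagrad        497
7     wiki  adagrad        454
6    mnist  adagrad        403
4     imdb     adam        293
10    wiki  adagrad        246
group by dataset, max of loss_x100:
         loss_x100
dataset           
imdb           499
mnist          403
wiki           497
Reading off the sum of column 'loss_x100', we get 1399.

1399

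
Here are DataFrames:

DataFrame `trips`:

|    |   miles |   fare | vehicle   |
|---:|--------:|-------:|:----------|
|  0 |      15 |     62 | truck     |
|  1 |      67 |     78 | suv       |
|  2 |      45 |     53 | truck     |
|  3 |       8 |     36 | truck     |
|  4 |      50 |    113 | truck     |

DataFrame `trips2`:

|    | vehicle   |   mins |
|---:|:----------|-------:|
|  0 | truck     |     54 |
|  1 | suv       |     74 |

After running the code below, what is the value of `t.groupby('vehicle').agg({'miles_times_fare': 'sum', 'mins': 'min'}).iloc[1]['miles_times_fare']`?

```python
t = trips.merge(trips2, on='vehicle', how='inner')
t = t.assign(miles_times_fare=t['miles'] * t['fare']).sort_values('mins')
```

merge on 'vehicle' (how='inner') → 5 rows:
   miles  fare vehicle  mins
0     15    62   truck    54
1     67    78     suv    74
2     45    53   truck    54
3      8    36   truck    54
4     50   113   truck    54
add column miles_times_fare = t['miles'] * t['fare']:
   miles  fare vehicle  mins  miles_times_fare
0     15    62   truck    54               930
1     67    78     suv    74              5226
2     45    53   truck    54              2385
3      8    36   truck    54               288
4     50   113   truck    54              5650
sort by mins:
   miles  fare vehicle  mins  miles_times_fare
0     15    62   truck    54               930
2     45    53   truck    54              2385
3      8    36   truck    54               288
4     50   113   truck    54              5650
1     67    78     suv    74              5226
group by vehicle: sum(miles_times_fare), min(mins):
         miles_times_fare  mins
vehicle                        
suv                  5226    74
truck                9253    54

9253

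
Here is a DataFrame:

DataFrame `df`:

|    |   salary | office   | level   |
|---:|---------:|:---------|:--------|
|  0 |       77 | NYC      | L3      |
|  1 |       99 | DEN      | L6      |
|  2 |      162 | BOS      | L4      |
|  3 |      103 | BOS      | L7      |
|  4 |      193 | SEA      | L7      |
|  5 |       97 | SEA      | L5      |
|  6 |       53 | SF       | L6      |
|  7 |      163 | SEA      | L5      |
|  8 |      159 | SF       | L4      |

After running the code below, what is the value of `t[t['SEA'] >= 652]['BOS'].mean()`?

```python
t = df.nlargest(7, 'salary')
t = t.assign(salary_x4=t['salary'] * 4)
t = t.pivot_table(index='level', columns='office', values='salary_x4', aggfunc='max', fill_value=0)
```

206.0

take 7 rows with largest salary:
   salary office level
4     193    SEA    L7
7     163    SEA    L5
2     162    BOS    L4
8     159     SF    L4
3     103    BOS    L7
1      99    DEN    L6
5      97    SEA    L5
add column salary_x4 = t['salary'] * 4:
   salary office level  salary_x4
4     193    SEA    L7        772
7     163    SEA    L5        652
2     162    BOS    L4        648
8     159     SF    L4        636
3     103    BOS    L7        412
1      99    DEN    L6        396
5      97    SEA    L5        388
pivot: rows=level, cols=office, max(salary_x4):
office  BOS  DEN  SEA   SF
level                     
L4      648    0    0  636
L5        0    0  652    0
L6        0  396    0    0
L7      412    0  772    0
filter rows where SEA >= 652:
office  BOS  DEN  SEA  SF
level                    
L5        0    0  652   0
L7      412    0  772   0
Hence 206.0.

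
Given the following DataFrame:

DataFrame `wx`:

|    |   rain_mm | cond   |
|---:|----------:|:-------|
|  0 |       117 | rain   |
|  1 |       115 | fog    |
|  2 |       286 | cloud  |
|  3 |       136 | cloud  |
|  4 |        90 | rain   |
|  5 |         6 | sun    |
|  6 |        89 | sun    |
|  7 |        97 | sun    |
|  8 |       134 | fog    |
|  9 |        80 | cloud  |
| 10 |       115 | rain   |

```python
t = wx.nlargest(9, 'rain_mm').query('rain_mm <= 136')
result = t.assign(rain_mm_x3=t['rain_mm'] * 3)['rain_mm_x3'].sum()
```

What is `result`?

2679

take 9 rows with largest rain_mm:
    rain_mm   cond
2       286  cloud
3       136  cloud
8       134    fog
0       117   rain
1       115    fog
10      115   rain
7        97    sun
4        90   rain
6        89    sun
filter rows where rain_mm <= 136:
    rain_mm   cond
3       136  cloud
8       134    fog
0       117   rain
1       115    fog
10      115   rain
7        97    sun
4        90   rain
6        89    sun
add column rain_mm_x3 = t['rain_mm'] * 3:
    rain_mm   cond  rain_mm_x3
3       136  cloud         408
8       134    fog         402
0       117   rain         351
1       115    fog         345
10      115   rain         345
7        97    sun         291
4        90   rain         270
6        89    sun         267
Finally, sum of column 'rain_mm_x3' = 2679.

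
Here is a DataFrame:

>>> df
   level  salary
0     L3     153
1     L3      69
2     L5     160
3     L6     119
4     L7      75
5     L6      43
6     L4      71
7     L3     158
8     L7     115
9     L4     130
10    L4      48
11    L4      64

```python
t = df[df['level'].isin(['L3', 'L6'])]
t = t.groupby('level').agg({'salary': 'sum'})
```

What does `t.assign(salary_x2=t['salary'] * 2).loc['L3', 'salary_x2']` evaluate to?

760

filter rows where level in ['L3', 'L6']:
  level  salary
0    L3     153
1    L3      69
3    L6     119
5    L6      43
7    L3     158
group by level, sum of salary:
       salary
level        
L3        380
L6        162
add column salary_x2 = t['salary'] * 2:
       salary  salary_x2
level                   
L3        380        760
L6        162        324
So loc['L3', 'salary_x2'] = 760.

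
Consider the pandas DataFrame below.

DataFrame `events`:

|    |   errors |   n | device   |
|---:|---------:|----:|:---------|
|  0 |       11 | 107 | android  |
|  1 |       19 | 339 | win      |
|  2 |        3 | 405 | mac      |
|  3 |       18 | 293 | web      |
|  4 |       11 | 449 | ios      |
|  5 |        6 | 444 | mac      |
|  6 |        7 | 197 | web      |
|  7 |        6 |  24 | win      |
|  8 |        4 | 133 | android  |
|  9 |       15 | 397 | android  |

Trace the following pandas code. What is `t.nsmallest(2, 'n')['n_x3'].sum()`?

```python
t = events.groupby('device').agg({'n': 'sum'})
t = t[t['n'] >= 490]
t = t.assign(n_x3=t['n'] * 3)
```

3381

group by device, sum of n:
           n
device      
android  637
ios      449
mac      849
web      490
win      363
filter rows where n >= 490:
           n
device      
android  637
mac      849
web      490
add column n_x3 = t['n'] * 3:
           n  n_x3
device            
android  637  1911
mac      849  2547
web      490  1470
take 2 rows with smallest n:
           n  n_x3
device            
web      490  1470
android  637  1911
Finally, sum of column 'n_x3' = 3381.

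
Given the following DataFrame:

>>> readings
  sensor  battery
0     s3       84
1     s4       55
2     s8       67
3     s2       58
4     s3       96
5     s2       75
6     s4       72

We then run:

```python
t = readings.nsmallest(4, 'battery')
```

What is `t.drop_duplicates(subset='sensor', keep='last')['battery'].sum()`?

take 4 rows with smallest battery:
  sensor  battery
1     s4       55
3     s2       58
2     s8       67
6     s4       72
drop duplicate sensor (keep=last):
  sensor  battery
3     s2       58
2     s8       67
6     s4       72
Then the sum of column 'battery': 197

197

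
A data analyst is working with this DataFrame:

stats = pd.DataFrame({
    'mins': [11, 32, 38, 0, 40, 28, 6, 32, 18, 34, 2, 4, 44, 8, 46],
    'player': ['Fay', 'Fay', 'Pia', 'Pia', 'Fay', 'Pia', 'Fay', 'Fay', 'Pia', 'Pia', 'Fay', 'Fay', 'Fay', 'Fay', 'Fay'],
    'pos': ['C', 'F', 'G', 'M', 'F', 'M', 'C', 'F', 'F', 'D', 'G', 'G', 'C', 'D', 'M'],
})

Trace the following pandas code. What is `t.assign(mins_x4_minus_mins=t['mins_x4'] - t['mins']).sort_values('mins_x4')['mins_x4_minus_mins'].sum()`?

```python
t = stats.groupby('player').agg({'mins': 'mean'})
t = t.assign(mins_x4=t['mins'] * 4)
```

138.3

group by player, mean of mins:
        mins
player      
Fay     22.5
Pia     23.6
add column mins_x4 = t['mins'] * 4:
        mins  mins_x4
player               
Fay     22.5     90.0
Pia     23.6     94.4
add column mins_x4_minus_mins = t['mins_x4'] - t['mins']:
        mins  mins_x4  mins_x4_minus_mins
player                                   
Fay     22.5     90.0                67.5
Pia     23.6     94.4                70.8
sort by mins_x4:
        mins  mins_x4  mins_x4_minus_mins
player                                   
Fay     22.5     90.0                67.5
Pia     23.6     94.4                70.8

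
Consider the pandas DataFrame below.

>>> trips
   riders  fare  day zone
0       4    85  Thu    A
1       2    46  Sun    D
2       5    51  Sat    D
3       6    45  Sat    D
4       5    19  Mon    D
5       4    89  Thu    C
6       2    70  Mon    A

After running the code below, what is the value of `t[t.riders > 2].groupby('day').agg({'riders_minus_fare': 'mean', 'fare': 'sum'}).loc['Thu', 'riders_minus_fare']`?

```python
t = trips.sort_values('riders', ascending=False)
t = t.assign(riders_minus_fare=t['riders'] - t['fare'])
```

-83.0

sort by riders descending:
   riders  fare  day zone
3       6    45  Sat    D
2       5    51  Sat    D
4       5    19  Mon    D
0       4    85  Thu    A
5       4    89  Thu    C
1       2    46  Sun    D
6       2    70  Mon    A
add column riders_minus_fare = t['riders'] - t['fare']:
   riders  fare  day zone  riders_minus_fare
3       6    45  Sat    D                -39
2       5    51  Sat    D                -46
4       5    19  Mon    D                -14
0       4    85  Thu    A                -81
5       4    89  Thu    C                -85
1       2    46  Sun    D                -44
6       2    70  Mon    A                -68
filter rows where riders > 2:
   riders  fare  day zone  riders_minus_fare
3       6    45  Sat    D                -39
2       5    51  Sat    D                -46
4       5    19  Mon    D                -14
0       4    85  Thu    A                -81
5       4    89  Thu    C                -85
group by day: mean(riders_minus_fare), sum(fare):
     riders_minus_fare  fare
day                         
Mon              -14.0    19
Sat              -42.5    96
Thu              -83.0   174
So loc['Thu', 'riders_minus_fare'] = -83.0.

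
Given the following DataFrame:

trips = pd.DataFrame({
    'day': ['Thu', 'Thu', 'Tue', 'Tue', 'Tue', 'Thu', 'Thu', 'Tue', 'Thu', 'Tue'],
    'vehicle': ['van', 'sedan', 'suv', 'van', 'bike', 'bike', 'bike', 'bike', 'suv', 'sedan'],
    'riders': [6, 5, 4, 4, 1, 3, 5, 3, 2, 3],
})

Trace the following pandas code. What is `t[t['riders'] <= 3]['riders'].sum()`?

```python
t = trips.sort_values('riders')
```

12

sort by riders:
   day vehicle  riders
4  Tue    bike       1
8  Thu     suv       2
5  Thu    bike       3
7  Tue    bike       3
9  Tue   sedan       3
2  Tue     suv       4
3  Tue     van       4
1  Thu   sedan       5
6  Thu    bike       5
0  Thu     van       6
filter rows where riders <= 3:
   day vehicle  riders
4  Tue    bike       1
8  Thu     suv       2
5  Thu    bike       3
7  Tue    bike       3
9  Tue   sedan       3
Finally, sum of column 'riders' = 12.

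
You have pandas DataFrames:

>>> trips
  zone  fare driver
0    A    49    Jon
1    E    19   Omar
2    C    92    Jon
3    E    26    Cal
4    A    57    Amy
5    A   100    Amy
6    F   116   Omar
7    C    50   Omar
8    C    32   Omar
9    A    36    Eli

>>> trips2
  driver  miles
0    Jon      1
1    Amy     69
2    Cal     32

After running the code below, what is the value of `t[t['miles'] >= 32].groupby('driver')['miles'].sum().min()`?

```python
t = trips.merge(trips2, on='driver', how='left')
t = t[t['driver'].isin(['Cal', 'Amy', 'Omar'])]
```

merge on 'driver' (how='left') → 10 rows:
  zone  fare driver  miles
0    A    49    Jon    1.0
1    E    19   Omar    NaN
2    C    92    Jon    1.0
3    E    26    Cal   32.0
4    A    57    Amy   69.0
5    A   100    Amy   69.0
6    F   116   Omar    NaN
7    C    50   Omar    NaN
8    C    32   Omar    NaN
9    A    36    Eli    NaN
filter rows where driver in ['Cal', 'Amy', 'Omar']:
  zone  fare driver  miles
1    E    19   Omar    NaN
3    E    26    Cal   32.0
4    A    57    Amy   69.0
5    A   100    Amy   69.0
6    F   116   Omar    NaN
7    C    50   Omar    NaN
8    C    32   Omar    NaN
filter rows where miles >= 32:
  zone  fare driver  miles
3    E    26    Cal   32.0
4    A    57    Amy   69.0
5    A   100    Amy   69.0
group by driver, sum of miles:
driver
Amy    138.0
Cal     32.0
Name: miles, dtype: float64

32.0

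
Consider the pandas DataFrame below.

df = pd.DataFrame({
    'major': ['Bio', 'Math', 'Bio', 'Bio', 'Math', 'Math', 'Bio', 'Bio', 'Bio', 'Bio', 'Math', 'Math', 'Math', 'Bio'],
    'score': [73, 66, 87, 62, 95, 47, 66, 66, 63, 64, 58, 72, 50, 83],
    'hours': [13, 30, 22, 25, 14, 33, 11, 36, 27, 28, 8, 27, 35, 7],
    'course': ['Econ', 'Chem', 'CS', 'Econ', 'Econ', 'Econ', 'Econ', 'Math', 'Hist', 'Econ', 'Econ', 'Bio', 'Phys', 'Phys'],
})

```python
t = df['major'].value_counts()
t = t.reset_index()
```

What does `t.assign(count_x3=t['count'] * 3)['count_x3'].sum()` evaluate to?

value_counts of major:
major
Bio     8
Math    6
Name: count, dtype: int64
reset_index():
  major  count
0   Bio      8
1  Math      6
add column count_x3 = t['count'] * 3:
  major  count  count_x3
0   Bio      8        24
1  Math      6        18
sum of column 'count_x3' → 42

42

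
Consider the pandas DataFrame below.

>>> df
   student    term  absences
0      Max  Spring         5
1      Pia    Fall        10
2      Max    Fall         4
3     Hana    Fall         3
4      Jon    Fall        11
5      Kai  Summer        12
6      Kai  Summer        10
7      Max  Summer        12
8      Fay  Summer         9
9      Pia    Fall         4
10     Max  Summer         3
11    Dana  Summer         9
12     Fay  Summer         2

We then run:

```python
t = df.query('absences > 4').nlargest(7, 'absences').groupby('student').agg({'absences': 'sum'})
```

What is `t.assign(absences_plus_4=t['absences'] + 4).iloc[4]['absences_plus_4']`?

filter rows where absences > 4:
   student    term  absences
0      Max  Spring         5
1      Pia    Fall        10
4      Jon    Fall        11
5      Kai  Summer        12
6      Kai  Summer        10
7      Max  Summer        12
8      Fay  Summer         9
11    Dana  Summer         9
take 7 rows with largest absences:
   student    term  absences
5      Kai  Summer        12
7      Max  Summer        12
4      Jon    Fall        11
1      Pia    Fall        10
6      Kai  Summer        10
8      Fay  Summer         9
11    Dana  Summer         9
group by student, sum of absences:
         absences
student          
Dana            9
Fay             9
Jon            11
Kai            22
Max            12
Pia            10
add column absences_plus_4 = t['absences'] + 4:
         absences  absences_plus_4
student                           
Dana            9               13
Fay             9               13
Jon            11               15
Kai            22               26
Max            12               16
Pia            10               14
So iloc[4]['absences_plus_4'] = 16.

16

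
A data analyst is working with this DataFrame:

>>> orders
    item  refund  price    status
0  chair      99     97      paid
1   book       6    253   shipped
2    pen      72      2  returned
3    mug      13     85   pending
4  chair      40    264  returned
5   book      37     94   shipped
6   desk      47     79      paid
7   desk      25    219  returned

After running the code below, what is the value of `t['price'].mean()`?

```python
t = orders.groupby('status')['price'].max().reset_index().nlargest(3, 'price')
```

group by status, max of price:
status
paid         97
pending      85
returned    264
shipped     253
Name: price, dtype: int64
reset_index():
     status  price
0      paid     97
1   pending     85
2  returned    264
3   shipped    253
take 3 rows with largest price:
     status  price
2  returned    264
3   shipped    253
0      paid     97
Reading off the mean of column 'price', we get 204.666666667.

204.666666667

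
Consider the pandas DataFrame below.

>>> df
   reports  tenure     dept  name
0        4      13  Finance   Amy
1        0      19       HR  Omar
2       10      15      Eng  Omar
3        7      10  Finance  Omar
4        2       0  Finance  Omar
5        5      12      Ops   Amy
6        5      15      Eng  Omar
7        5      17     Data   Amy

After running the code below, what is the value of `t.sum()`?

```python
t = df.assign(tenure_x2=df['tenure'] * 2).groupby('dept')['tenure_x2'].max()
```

add column tenure_x2 = df['tenure'] * 2:
   reports  tenure     dept  name  tenure_x2
0        4      13  Finance   Amy         26
1        0      19       HR  Omar         38
2       10      15      Eng  Omar         30
3        7      10  Finance  Omar         20
4        2       0  Finance  Omar          0
5        5      12      Ops   Amy         24
6        5      15      Eng  Omar         30
7        5      17     Data   Amy         34
group by dept, max of tenure_x2:
dept
Data       34
Eng        30
Finance    26
HR         38
Ops        24
Name: tenure_x2, dtype: int64
Taking the sum of the resulting series gives 152.

152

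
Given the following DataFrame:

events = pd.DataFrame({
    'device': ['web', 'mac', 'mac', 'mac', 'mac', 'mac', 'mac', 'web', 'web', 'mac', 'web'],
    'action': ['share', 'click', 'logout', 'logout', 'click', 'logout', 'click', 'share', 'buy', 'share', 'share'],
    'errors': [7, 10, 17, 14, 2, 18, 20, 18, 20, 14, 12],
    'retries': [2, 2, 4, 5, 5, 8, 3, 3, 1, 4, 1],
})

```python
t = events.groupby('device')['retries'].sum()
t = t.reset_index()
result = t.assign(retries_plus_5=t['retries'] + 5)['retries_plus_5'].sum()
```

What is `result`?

group by device, sum of retries:
device
mac    31
web     7
Name: retries, dtype: int64
reset_index():
  device  retries
0    mac       31
1    web        7
add column retries_plus_5 = t['retries'] + 5:
  device  retries  retries_plus_5
0    mac       31              36
1    web        7              12

48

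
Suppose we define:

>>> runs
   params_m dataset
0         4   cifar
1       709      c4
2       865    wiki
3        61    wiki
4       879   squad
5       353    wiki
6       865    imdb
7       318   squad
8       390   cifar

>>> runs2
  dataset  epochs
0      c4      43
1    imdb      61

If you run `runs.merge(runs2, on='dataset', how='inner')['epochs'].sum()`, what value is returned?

merge on 'dataset' (how='inner') → 2 rows:
   params_m dataset  epochs
0       709      c4      43
1       865    imdb      61

104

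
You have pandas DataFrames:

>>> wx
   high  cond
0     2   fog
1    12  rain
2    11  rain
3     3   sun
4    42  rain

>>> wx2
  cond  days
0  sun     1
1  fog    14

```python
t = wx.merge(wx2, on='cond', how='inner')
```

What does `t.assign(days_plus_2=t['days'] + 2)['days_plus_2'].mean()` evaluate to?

merge on 'cond' (how='inner') → 2 rows:
   high cond  days
0     2  fog    14
1     3  sun     1
add column days_plus_2 = t['days'] + 2:
   high cond  days  days_plus_2
0     2  fog    14           16
1     3  sun     1            3
The mean of column 'days_plus_2' is 9.5.

9.5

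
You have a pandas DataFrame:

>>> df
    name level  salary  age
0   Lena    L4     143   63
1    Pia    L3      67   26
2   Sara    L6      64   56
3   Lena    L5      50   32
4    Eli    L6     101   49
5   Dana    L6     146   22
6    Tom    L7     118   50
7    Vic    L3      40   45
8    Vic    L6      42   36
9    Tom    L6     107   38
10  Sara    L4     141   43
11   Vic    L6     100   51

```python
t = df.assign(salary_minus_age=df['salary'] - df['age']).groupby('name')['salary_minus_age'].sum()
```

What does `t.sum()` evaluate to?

608

add column salary_minus_age = df['salary'] - df['age']:
    name level  salary  age  salary_minus_age
0   Lena    L4     143   63                80
1    Pia    L3      67   26                41
2   Sara    L6      64   56                 8
3   Lena    L5      50   32                18
4    Eli    L6     101   49                52
5   Dana    L6     146   22               124
6    Tom    L7     118   50                68
7    Vic    L3      40   45                -5
8    Vic    L6      42   36                 6
9    Tom    L6     107   38                69
10  Sara    L4     141   43                98
11   Vic    L6     100   51                49
group by name, sum of salary_minus_age:
name
Dana    124
Eli      52
Lena     98
Pia      41
Sara    106
Tom     137
Vic      50
Name: salary_minus_age, dtype: int64
sum of the resulting series → 608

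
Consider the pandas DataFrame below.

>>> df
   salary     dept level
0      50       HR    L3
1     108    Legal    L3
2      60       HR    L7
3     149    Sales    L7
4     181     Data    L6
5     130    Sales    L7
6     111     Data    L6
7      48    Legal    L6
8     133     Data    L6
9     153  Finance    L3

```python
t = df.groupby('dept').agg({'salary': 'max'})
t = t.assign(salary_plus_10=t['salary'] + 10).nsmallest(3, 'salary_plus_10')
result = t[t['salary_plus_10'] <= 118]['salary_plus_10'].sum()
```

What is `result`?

188

group by dept, max of salary:
         salary
dept           
Data        181
Finance     153
HR           60
Legal       108
Sales       149
add column salary_plus_10 = t['salary'] + 10:
         salary  salary_plus_10
dept                           
Data        181             191
Finance     153             163
HR           60              70
Legal       108             118
Sales       149             159
take 3 rows with smallest salary_plus_10:
       salary  salary_plus_10
dept                         
HR         60              70
Legal     108             118
Sales     149             159
filter rows where salary_plus_10 <= 118:
       salary  salary_plus_10
dept                         
HR         60              70
Legal     108             118
Reading off the sum of column 'salary_plus_10', we get 188.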